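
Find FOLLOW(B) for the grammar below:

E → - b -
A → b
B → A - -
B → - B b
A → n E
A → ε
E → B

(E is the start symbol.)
{ $, '-', 'b' }

To compute FOLLOW(B), find every occurrence of B on a right-hand side N → α B β: add FIRST(β) \ {ε}, and if β is empty or nullable also add FOLLOW(N). Iterate to a fixed point.

In B → - B b: B is followed by b, add FIRST(b) \ {ε} = { 'b' }
In E → B: B is at the end, add FOLLOW(E)

The FOLLOW sets referred to above (computed the same way, to a fixed point):
  FOLLOW(E) = { $, '-' }

Taking the union: FOLLOW(B) = { $, '-', 'b' }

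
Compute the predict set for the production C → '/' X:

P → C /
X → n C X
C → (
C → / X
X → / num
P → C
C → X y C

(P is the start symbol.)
PREDICT(C → '/' X) = (FIRST(RHS) \ {ε}) ∪ (FOLLOW(C) if ε ∈ FIRST(RHS), i.e. RHS ⇒* ε)
FIRST('/' X) = { '/' }
ε ∉ FIRST('/' X), so FOLLOW(C) is not added.
PREDICT(C → '/' X) = { '/' }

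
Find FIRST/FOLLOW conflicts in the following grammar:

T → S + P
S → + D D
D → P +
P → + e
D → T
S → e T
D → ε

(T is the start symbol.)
A FIRST/FOLLOW conflict occurs when a non-terminal N has a nullable alternative N → β (β ⇒* ε) and another alternative N → α with FIRST(α) ∩ FOLLOW(N) ≠ ∅: on such a lookahead the parser cannot decide between expanding α and letting N vanish via β.

Nullable non-terminals: D.
FIRST sets used below: FIRST(P) = { '+' }, FIRST(T) = { '+', 'e' }

D: nullable alternative(s) D → ε; FOLLOW(D) = { '+', 'e' }
  D → P +: FIRST \ {ε} = { '+' } — overlaps FOLLOW(D) on { '+' }: CONFLICT
  D → T: FIRST \ {ε} = { '+', 'e' } — overlaps FOLLOW(D) on { '+', 'e' }: CONFLICT
  D → ε: FIRST \ {ε} = { } — this is the only nullable alternative, skip

P, S, T have no nullable alternative, so no FIRST/FOLLOW check is needed there.

So the grammar has 2 FIRST/FOLLOW conflicts (marked CONFLICT above).

Answer: Yes. D → P '+' with FOLLOW(D) on { '+' }; D → T with FOLLOW(D) on { '+', 'e' }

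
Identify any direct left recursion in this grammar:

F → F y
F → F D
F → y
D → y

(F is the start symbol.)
Yes, F is left-recursive

Direct left recursion occurs when N → N α for some non-terminal N (the right-hand side begins with the left-hand side itself).

F → F y: LEFT RECURSIVE (starts with F)
F → F D: LEFT RECURSIVE (starts with F)
F → y: starts with y
D → y: starts with y

The grammar has direct left recursion on: F.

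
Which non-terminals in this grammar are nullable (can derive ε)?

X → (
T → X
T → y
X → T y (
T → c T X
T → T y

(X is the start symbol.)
A non-terminal is nullable if it can derive ε (the empty string): either it has an ε-production, or it has a production whose right-hand side consists entirely of nullable non-terminals.

There are no ε-productions, so no non-terminal can derive ε.
No non-terminals are nullable.

Answer: None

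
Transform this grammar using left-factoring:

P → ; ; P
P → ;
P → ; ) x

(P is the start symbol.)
P → ; P'
P' → ; P
P' → ε
P' → ) x

Left-factoring transforms A → αβ₁ | αβ₂ into A → αA' and A' → β₁ | β₂
(α is the longest common prefix among the alternatives). Repeat until
no nonterminal has two alternatives with a common prefix.

Round 1: P has alternatives sharing prefix ';'. Introduce P': P → ; P'
  Add: P' → ; P
  Add: P' → ε
  Add: P' → ) x

No remaining common prefixes — done.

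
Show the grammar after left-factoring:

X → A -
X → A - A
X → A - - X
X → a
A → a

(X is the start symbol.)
Left-factoring transforms A → αβ₁ | αβ₂ into A → αA' and A' → β₁ | β₂
(α is the longest common prefix among the alternatives). Repeat until
no nonterminal has two alternatives with a common prefix.

Round 1: X has alternatives sharing prefix 'A -'. Introduce X': X → A - X'
  Add: X' → ε
  Add: X' → A
  Add: X' → - X

No remaining common prefixes — done.

Resulting grammar:
X → A - X'
X' → ε
X' → A
X' → - X
X → a
A → a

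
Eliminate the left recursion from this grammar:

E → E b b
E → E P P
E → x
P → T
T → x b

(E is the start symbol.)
E → x E'
E' → b b E'
E' → P P E'
E' → ε
P → T
T → x b

E is directly left-recursive. The standard transformation for
  A → A α₁ | ... | A α_m | β₁ | ... | β_n
is
  A  → β₁ A' | ... | β_n A'
  A' → α₁ A' | ... | α_m A' | ε

E → x becomes E → x E'
E → E b b becomes E' → b b E'
E → E P P becomes E' → P P E'
Add E' → ε

Productions for other non-terminals are unchanged:
  P → T
  T → x b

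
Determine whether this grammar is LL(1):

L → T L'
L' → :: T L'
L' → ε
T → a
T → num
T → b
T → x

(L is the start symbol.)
Yes, the grammar is LL(1).

A grammar is LL(1) if for each non-terminal N with multiple productions, the predict sets of those productions are pairwise disjoint, where PREDICT(N → α) = (FIRST(α) \ {ε}) ∪ (FOLLOW(N) if α ⇒* ε).

Relevant sets:
  FOLLOW(L') = { $ }

For L':
  PREDICT(L' → :: T L') = { '::' }
  PREDICT(L' → ε) = { $ }
For T:
  PREDICT(T → a) = { 'a' }
  PREDICT(T → num) = { 'num' }
  PREDICT(T → b) = { 'b' }
  PREDICT(T → x) = { 'x' }
L has a single production, so nothing to check there.

All predict sets are disjoint. The grammar IS LL(1).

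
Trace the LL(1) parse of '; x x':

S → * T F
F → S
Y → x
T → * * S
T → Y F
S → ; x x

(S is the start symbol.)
Stack is shown with the top on the left.

Stack    Input    Action
------------------------
S $      ; x x $  output S → ; x x
; x x $  ; x x $  match ';'
x x $    x x $    match 'x'
x $      x $      match 'x'
$        $        accept

The string is accepted.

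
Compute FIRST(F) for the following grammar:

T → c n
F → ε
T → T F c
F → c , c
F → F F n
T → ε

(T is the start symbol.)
{ 'c', 'n', ε }

To compute FIRST(F), examine every production with F on the left-hand side, reading each right-hand side left to right until a non-nullable symbol is reached.

From F → ε:
  - ε-production, so ε ∈ FIRST(F)
From F → c , c:
  - c is a terminal: add 'c' and stop
From F → F F n:
  - F is the symbol being defined: contributes nothing new
    F is nullable, so continue to the next symbol
  - F is the symbol being defined: contributes nothing new
    F is nullable, so continue to the next symbol
  - n is a terminal: add 'n' and stop

Collecting: FIRST(F) = { 'c', 'n', ε }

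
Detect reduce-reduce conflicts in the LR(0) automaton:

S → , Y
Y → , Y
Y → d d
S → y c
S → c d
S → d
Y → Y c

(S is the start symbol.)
A reduce-reduce conflict occurs when an LR(0) state has two complete items [A → α .] and [B → β .] — both call for a reduction, and with no lookahead the parser cannot choose between them.

Augment with S' → S and build the canonical LR(0) collection (I0 = CLOSURE({[S' → . S]}), then GOTO on every symbol after a dot until no new states appear). It has 14 states:
  I0: { [S → . , Y], [S → . c d], [S → . d], [S → . y c], [S' → . S] }  — shift
  I1: { [S → , . Y], [Y → . , Y], [Y → . Y c], [Y → . d d] }  — shift
  I2: { [S' → S .] }  — accept
  I3: { [S → c . d] }  — shift
  I4: { [S → d .] }  — reduce
  I5: { [S → y . c] }  — shift
  I6: { [S → y c .] }  — reduce
  I7: { [S → c d .] }  — reduce
  I8: { [Y → , . Y], [Y → . , Y], [Y → . Y c], [Y → . d d] }  — shift
  I9: { [S → , Y .], [Y → Y . c] }  — shift, reduce
  I10: { [Y → d . d] }  — shift
  I11: { [Y → d d .] }  — reduce
  I12: { [Y → Y c .] }  — reduce
  I13: { [Y → , Y .], [Y → Y . c] }  — shift, reduce

No state contains more than one complete item.

Answer: No reduce-reduce conflicts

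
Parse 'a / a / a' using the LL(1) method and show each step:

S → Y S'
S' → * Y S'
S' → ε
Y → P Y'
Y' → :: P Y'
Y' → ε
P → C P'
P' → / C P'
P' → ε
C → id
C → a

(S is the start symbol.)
Stack is shown with the top on the left.

Stack           Input        Action
-----------------------------------
S $             a / a / a $  output S → Y S'
Y S' $          a / a / a $  output Y → P Y'
P Y' S' $       a / a / a $  output P → C P'
C P' Y' S' $    a / a / a $  output C → a
a P' Y' S' $    a / a / a $  match 'a'
P' Y' S' $      / a / a $    output P' → / C P'
/ C P' Y' S' $  / a / a $    match '/'
C P' Y' S' $    a / a $      output C → a
a P' Y' S' $    a / a $      match 'a'
P' Y' S' $      / a $        output P' → / C P'
/ C P' Y' S' $  / a $        match '/'
C P' Y' S' $    a $          output C → a
a P' Y' S' $    a $          match 'a'
P' Y' S' $      $            output P' → ε
Y' S' $         $            output Y' → ε
S' $            $            output S' → ε
$               $            accept

The string is accepted.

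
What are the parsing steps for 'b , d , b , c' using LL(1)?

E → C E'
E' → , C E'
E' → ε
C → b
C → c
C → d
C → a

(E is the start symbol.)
LL(1) parsing maintains a stack (initially the start symbol over $) and the input. At each step: if the stack top is a terminal, match it against the current input token; if it is a non-terminal N, replace it with the RHS of M[N, lookahead] (the unique production whose predict set contains the lookahead).

Stack is shown with the top on the left.

Stack     Input            Action
---------------------------------
E $       b , d , b , c $  output E → C E'
C E' $    b , d , b , c $  output C → b
b E' $    b , d , b , c $  match 'b'
E' $      , d , b , c $    output E' → , C E'
, C E' $  , d , b , c $    match ','
C E' $    d , b , c $      output C → d
d E' $    d , b , c $      match 'd'
E' $      , b , c $        output E' → , C E'
, C E' $  , b , c $        match ','
C E' $    b , c $          output C → b
b E' $    b , c $          match 'b'
E' $      , c $            output E' → , C E'
, C E' $  , c $            match ','
C E' $    c $              output C → c
c E' $    c $              match 'c'
E' $      $                output E' → ε
$         $                accept

The string is accepted.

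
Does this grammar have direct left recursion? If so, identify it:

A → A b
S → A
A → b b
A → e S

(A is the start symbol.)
Yes, A is left-recursive

Direct left recursion occurs when N → N α for some non-terminal N (the right-hand side begins with the left-hand side itself).

A → A b: LEFT RECURSIVE (starts with A)
S → A: starts with A
A → b b: starts with b
A → e S: starts with e

The grammar has direct left recursion on: A.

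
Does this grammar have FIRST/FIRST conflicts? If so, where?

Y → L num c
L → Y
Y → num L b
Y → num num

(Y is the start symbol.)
Yes. Y → L num c / Y → num L b on { 'num' }; Y → L num c / Y → num num on { 'num' }; Y → num L b / Y → num num on { 'num' }

A FIRST/FIRST conflict occurs when two productions N → α and N → β for the same non-terminal have FIRST(α) ∩ FIRST(β) ≠ ∅ (with ε ∈ FIRST of a nullable right-hand side, so two nullable alternatives also conflict).

FIRST sets of the non-terminals at (or reachable through a nullable prefix from) the front of some alternative:
  FIRST(L) = { 'num' }

Productions for Y:
  Y → L num c: FIRST = { 'num' }
  Y → num L b: FIRST = { 'num' }
  Y → num num: FIRST = { 'num' }
L has only one production, so no FIRST/FIRST conflict is possible there.

Conflict for Y: Y → L num c and Y → num L b
  Overlap: { 'num' }
Conflict for Y: Y → L num c and Y → num num
  Overlap: { 'num' }
Conflict for Y: Y → num L b and Y → num num
  Overlap: { 'num' }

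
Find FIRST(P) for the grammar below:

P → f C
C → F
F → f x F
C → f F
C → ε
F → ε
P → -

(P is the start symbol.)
From P → f C:
  - f is a terminal: add 'f' and stop
From P → -:
  - '-' is a terminal: add '-' and stop

Collecting: FIRST(P) = { '-', 'f' }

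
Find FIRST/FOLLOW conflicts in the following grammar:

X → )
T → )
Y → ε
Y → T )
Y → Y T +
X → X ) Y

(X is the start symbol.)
Nullable non-terminals: Y.
FIRST sets used below: FIRST(T) = { ')' }, FIRST(Y) = { ')', ε }

Y: nullable alternative(s) Y → ε; FOLLOW(Y) = { $, ')' }
  Y → ε: FIRST \ {ε} = { } — this is the only nullable alternative, skip
  Y → T ): FIRST \ {ε} = { ')' } — overlaps FOLLOW(Y) on { ')' }: CONFLICT
  Y → Y T +: FIRST \ {ε} = { ')' } — overlaps FOLLOW(Y) on { ')' }: CONFLICT

T, X have no nullable alternative, so no FIRST/FOLLOW check is needed there.

So the grammar has 2 FIRST/FOLLOW conflicts (marked CONFLICT above).

Answer: Yes. Y → T ')' with FOLLOW(Y) on { ')' }; Y → Y T '+' with FOLLOW(Y) on { ')' }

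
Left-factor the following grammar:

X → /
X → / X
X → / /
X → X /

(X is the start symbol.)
X → / X'
X' → ε
X' → X
X' → /
X → X /

Left-factoring transforms A → αβ₁ | αβ₂ into A → αA' and A' → β₁ | β₂
(α is the longest common prefix among the alternatives). Repeat until
no nonterminal has two alternatives with a common prefix.

Round 1: X has alternatives sharing prefix '/'. Introduce X': X → / X'
  Add: X' → ε
  Add: X' → X
  Add: X' → /

No remaining common prefixes — done.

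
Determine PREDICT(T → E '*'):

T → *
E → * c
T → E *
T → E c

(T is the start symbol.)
{ '*' }

PREDICT(T → E '*') = (FIRST(RHS) \ {ε}) ∪ (FOLLOW(T) if ε ∈ FIRST(RHS), i.e. RHS ⇒* ε)
FIRST(E) = { '*' }
FIRST(E '*') = { '*' }
ε ∉ FIRST(E '*'), so FOLLOW(T) is not added.
PREDICT(T → E '*') = { '*' }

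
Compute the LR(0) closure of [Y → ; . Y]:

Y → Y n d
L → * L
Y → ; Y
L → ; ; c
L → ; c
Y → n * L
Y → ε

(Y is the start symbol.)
Start with: [Y → ; . Y]
  [Y → ; . Y] has the dot before Y: add [Y → . Y n d], [Y → . ; Y], [Y → . n * L], [Y → .]
No further items can be added.

CLOSURE = { [Y → . ; Y], [Y → . Y n d], [Y → . n * L], [Y → .], [Y → ; . Y] }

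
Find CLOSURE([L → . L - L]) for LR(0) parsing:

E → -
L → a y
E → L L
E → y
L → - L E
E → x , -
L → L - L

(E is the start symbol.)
Start with: [L → . L - L]
  [L → . L - L] has the dot before L: add [L → . a y], [L → . - L E]
No further items can be added.

CLOSURE = { [L → . - L E], [L → . L - L], [L → . a y] }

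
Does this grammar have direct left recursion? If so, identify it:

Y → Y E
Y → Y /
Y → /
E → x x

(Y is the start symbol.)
Yes, Y is left-recursive

Direct left recursion occurs when N → N α for some non-terminal N (the right-hand side begins with the left-hand side itself).

Y → Y E: LEFT RECURSIVE (starts with Y)
Y → Y /: LEFT RECURSIVE (starts with Y)
Y → /: starts with '/'
E → x x: starts with x

The grammar has direct left recursion on: Y.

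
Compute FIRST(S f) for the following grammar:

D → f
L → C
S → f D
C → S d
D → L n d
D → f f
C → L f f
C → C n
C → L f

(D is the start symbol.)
FIRST sets of the non-terminals involved (from the grammar, by fixed-point iteration):
  FIRST(S) = { 'f' }

To compute FIRST(S f), process the symbols left to right:
Symbol S is a non-terminal. Add FIRST(S) \ {ε} = { 'f' }
S is not nullable (ε ∉ FIRST(S)), so stop here.
FIRST(S f) = { 'f' }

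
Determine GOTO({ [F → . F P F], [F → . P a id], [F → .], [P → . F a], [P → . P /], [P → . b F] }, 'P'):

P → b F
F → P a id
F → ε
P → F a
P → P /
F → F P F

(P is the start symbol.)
GOTO(I, 'P') = CLOSURE({ [A → αX.β] : [A → α.Xβ] ∈ I, X = 'P' })

Items with dot before 'P', with the dot advanced:
  [F → . P a id] → [F → P . a id]
  [P → . P /] → [P → P . /]
Closure adds nothing (no advanced item has the dot before a non-terminal).

GOTO = { [F → P . a id], [P → P . /] }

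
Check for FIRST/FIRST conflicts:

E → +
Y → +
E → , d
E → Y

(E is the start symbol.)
Yes. E → '+' / E → Y on { '+' }

FIRST sets of the non-terminals at (or reachable through a nullable prefix from) the front of some alternative:
  FIRST(Y) = { '+' }

Productions for E:
  E → +: FIRST = { '+' }
  E → , d: FIRST = { ',' }
  E → Y: FIRST = { '+' }
Y has only one production, so no FIRST/FIRST conflict is possible there.

Conflict for E: E → + and E → Y
  Overlap: { '+' }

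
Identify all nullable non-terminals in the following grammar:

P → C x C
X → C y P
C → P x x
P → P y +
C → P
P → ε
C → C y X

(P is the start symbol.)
A non-terminal is nullable if it can derive ε (the empty string): either it has an ε-production, or it has a production whose right-hand side consists entirely of nullable non-terminals.

ε-productions: P → ε
So P is immediately nullable.
C → P: every symbol on the right is nullable, so C is nullable too.
No further non-terminal can be added: every production for the remaining non-terminals contains a terminal or a non-nullable non-terminal.
Nullable = { 'C', 'P' }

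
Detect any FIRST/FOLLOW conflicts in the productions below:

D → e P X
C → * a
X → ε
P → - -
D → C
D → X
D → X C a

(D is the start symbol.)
A FIRST/FOLLOW conflict occurs when a non-terminal N has a nullable alternative N → β (β ⇒* ε) and another alternative N → α with FIRST(α) ∩ FOLLOW(N) ≠ ∅: on such a lookahead the parser cannot decide between expanding α and letting N vanish via β.

Nullable non-terminals: D, X.
FIRST sets used below: FIRST(C) = { '*' }, FIRST(X) = { ε }

D: nullable alternative(s) D → X; FOLLOW(D) = { $ }
  D → e P X: FIRST \ {ε} = { 'e' } — disjoint from FOLLOW(D)
  D → C: FIRST \ {ε} = { '*' } — disjoint from FOLLOW(D)
  D → X: FIRST \ {ε} = { } — this is the only nullable alternative, skip
  D → X C a: FIRST \ {ε} = { '*' } — disjoint from FOLLOW(D)
X has a nullable alternative but only one production, so nothing to check.

C, P have no nullable alternative, so no FIRST/FOLLOW check is needed there.

No FIRST/FOLLOW conflicts found.

Answer: No FIRST/FOLLOW conflicts.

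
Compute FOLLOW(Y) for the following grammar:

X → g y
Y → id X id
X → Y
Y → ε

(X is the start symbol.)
{ $, 'id' }

To compute FOLLOW(Y), find every occurrence of Y on a right-hand side N → α Y β: add FIRST(β) \ {ε}, and if β is empty or nullable also add FOLLOW(N). Iterate to a fixed point.

In X → Y: Y is at the end, add FOLLOW(X)

The FOLLOW sets referred to above (computed the same way, to a fixed point):
  FOLLOW(X) = { $, 'id' }

Taking the union: FOLLOW(Y) = { $, 'id' }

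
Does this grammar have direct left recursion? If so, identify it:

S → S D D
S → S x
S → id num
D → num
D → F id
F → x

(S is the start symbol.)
Yes, S is left-recursive

S → S D D: LEFT RECURSIVE (starts with S)
S → S x: LEFT RECURSIVE (starts with S)
S → id num: starts with id
D → num: starts with num
D → F id: starts with F
F → x: starts with x

The grammar has direct left recursion on: S.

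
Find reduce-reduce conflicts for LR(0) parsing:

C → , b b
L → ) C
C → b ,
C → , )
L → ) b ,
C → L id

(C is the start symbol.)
A reduce-reduce conflict occurs when an LR(0) state has two complete items [A → α .] and [B → β .] — both call for a reduction, and with no lookahead the parser cannot choose between them.

Augment with C' → C and build the canonical LR(0) collection (I0 = CLOSURE({[C' → . C]}), then GOTO on every symbol after a dot until no new states appear). It has 14 states:
  I0: { [C → . , )], [C → . , b b], [C → . L id], [C → . b ,], [C' → . C], [L → . ) C], [L → . ) b ,] }  — shift
  I1: { [C → . , )], [C → . , b b], [C → . L id], [C → . b ,], [L → ) . C], [L → ) . b ,], [L → . ) C], [L → . ) b ,] }  — shift
  I2: { [C → , . )], [C → , . b b] }  — shift
  I3: { [C' → C .] }  — accept
  I4: { [C → L . id] }  — shift
  I5: { [C → b . ,] }  — shift
  I6: { [C → b , .] }  — reduce
  I7: { [C → L id .] }  — reduce
  I8: { [C → , ) .] }  — reduce
  I9: { [C → , b . b] }  — shift
  I10: { [C → , b b .] }  — reduce
  I11: { [L → ) C .] }  — reduce
  I12: { [C → b . ,], [L → ) b . ,] }  — shift
  I13: { [C → b , .], [L → ) b , .] }  — 2 reduces

I13 contains complete items [C → b , .], [L → ) b , .] — reduce-reduce conflict.

Answer: Yes — I13: [C → b , .] vs [L → ) b , .]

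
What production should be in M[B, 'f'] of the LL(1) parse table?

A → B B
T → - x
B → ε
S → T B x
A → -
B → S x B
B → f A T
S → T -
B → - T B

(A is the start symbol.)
To find M[B, 'f'], we find productions for B where 'f' is in the predict set (PREDICT(N → α) = (FIRST(α) \ {ε}) ∪ (FOLLOW(N) if α ⇒* ε)).

Relevant sets:
  FIRST(S) = { '-' }
  FOLLOW(B) = { $, '-', 'f', 'x' }

B → ε: PREDICT = { $, '-', 'f', 'x' }
  'f' is in predict set, so this production goes in M[B, 'f']
B → S x B: PREDICT = { '-' }
B → f A T: PREDICT = { 'f' }
  'f' is in predict set, so this production goes in M[B, 'f']
B → - T B: PREDICT = { '-' }

M[B, 'f'] = B → ε, B → f A T  (a multiply-defined cell — the grammar is not LL(1))

Answer: B → ε, B → f A T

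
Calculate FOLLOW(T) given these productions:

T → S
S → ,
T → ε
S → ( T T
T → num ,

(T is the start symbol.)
{ $, '(', ',', 'num' }

T is the start symbol, so $ ∈ FOLLOW(T).
In S → ( T T: T is followed by T, add FIRST(T) \ {ε} = { '(', ',', 'num' }
  T is nullable, so also add FOLLOW(S)
In S → ( T T: T is at the end, add FOLLOW(S)

The FOLLOW sets referred to above (computed the same way, to a fixed point):
  FOLLOW(S) = { $, '(', ',', 'num' }

Taking the union: FOLLOW(T) = { $, '(', ',', 'num' }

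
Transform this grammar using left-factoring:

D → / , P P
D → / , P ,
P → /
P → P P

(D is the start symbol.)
D → / , P D'
D' → P
D' → ,
P → /
P → P P

Left-factoring transforms A → αβ₁ | αβ₂ into A → αA' and A' → β₁ | β₂
(α is the longest common prefix among the alternatives). Repeat until
no nonterminal has two alternatives with a common prefix.

Round 1: D has alternatives sharing prefix '/ , P'. Introduce D': D → / , P D'
  Add: D' → P
  Add: D' → ,

No remaining common prefixes — done.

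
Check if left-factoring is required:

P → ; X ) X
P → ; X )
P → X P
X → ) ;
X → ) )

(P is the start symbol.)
Yes, P has productions with common prefix '; X )'; X has productions with common prefix ')'

Left-factoring is needed when two productions for the same non-terminal
share a common prefix on the right-hand side.

Productions for P:
  P → ; X ) X
  P → ; X )
  P → X P
Productions for X:
  X → ) ;
  X → ) )

Found common prefix '; X )' in productions for P
Found common prefix ')' in productions for X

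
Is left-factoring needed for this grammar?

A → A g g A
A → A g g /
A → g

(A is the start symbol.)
Yes, A has productions with common prefix 'A g g'

Left-factoring is needed when two productions for the same non-terminal
share a common prefix on the right-hand side.

Productions for A:
  A → A g g A
  A → A g g /
  A → g

Found common prefix 'A g g' in productions for A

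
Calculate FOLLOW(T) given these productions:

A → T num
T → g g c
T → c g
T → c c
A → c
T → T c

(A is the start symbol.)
{ 'c', 'num' }

To compute FOLLOW(T), find every occurrence of T on a right-hand side N → α T β: add FIRST(β) \ {ε}, and if β is empty or nullable also add FOLLOW(N). Iterate to a fixed point.

In A → T num: T is followed by num, add FIRST(num) \ {ε} = { 'num' }
In T → T c: T is followed by c, add FIRST(c) \ {ε} = { 'c' }

Taking the union: FOLLOW(T) = { 'c', 'num' }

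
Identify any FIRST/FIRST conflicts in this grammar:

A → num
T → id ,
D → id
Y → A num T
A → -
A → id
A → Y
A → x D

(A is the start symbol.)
FIRST sets of the non-terminals at (or reachable through a nullable prefix from) the front of some alternative:
  FIRST(Y) = { '-', 'id', 'num', 'x' }

Productions for A:
  A → num: FIRST = { 'num' }
  A → -: FIRST = { '-' }
  A → id: FIRST = { 'id' }
  A → Y: FIRST = { '-', 'id', 'num', 'x' }
  A → x D: FIRST = { 'x' }
T, D, Y have only one production, so no FIRST/FIRST conflict is possible there.

Conflict for A: A → num and A → Y
  Overlap: { 'num' }
Conflict for A: A → - and A → Y
  Overlap: { '-' }
Conflict for A: A → id and A → Y
  Overlap: { 'id' }
Conflict for A: A → Y and A → x D
  Overlap: { 'x' }

Answer: Yes. A → num / A → Y on { 'num' }; A → '-' / A → Y on { '-' }; A → id / A → Y on { 'id' }; A → Y / A → x D on { 'x' }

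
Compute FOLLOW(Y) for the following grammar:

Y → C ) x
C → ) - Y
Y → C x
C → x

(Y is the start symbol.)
{ $, ')', 'x' }

Y is the start symbol, so $ ∈ FOLLOW(Y).
In C → ) - Y: Y is at the end, add FOLLOW(C)

The FOLLOW sets referred to above (computed the same way, to a fixed point):
  FOLLOW(C) = { ')', 'x' }

Taking the union: FOLLOW(Y) = { $, ')', 'x' }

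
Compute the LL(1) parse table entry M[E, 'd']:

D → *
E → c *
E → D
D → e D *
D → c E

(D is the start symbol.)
To find M[E, 'd'], we find productions for E where 'd' is in the predict set (PREDICT(N → α) = (FIRST(α) \ {ε}) ∪ (FOLLOW(N) if α ⇒* ε)).

Relevant sets:
  FIRST(D) = { '*', 'c', 'e' }

E → c *: PREDICT = { 'c' }
E → D: PREDICT = { '*', 'c', 'e' }

M[E, 'd'] is empty (no production applies)

Answer: Empty (error entry)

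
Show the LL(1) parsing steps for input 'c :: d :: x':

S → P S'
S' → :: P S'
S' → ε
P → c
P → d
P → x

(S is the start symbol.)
LL(1) parsing maintains a stack (initially the start symbol over $) and the input. At each step: if the stack top is a terminal, match it against the current input token; if it is a non-terminal N, replace it with the RHS of M[N, lookahead] (the unique production whose predict set contains the lookahead).

Stack is shown with the top on the left.

Stack      Input          Action
--------------------------------
S $        c :: d :: x $  output S → P S'
P S' $     c :: d :: x $  output P → c
c S' $     c :: d :: x $  match 'c'
S' $       :: d :: x $    output S' → :: P S'
:: P S' $  :: d :: x $    match '::'
P S' $     d :: x $       output P → d
d S' $     d :: x $       match 'd'
S' $       :: x $         output S' → :: P S'
:: P S' $  :: x $         match '::'
P S' $     x $            output P → x
x S' $     x $            match 'x'
S' $       $              output S' → ε
$          $              accept

The string is accepted.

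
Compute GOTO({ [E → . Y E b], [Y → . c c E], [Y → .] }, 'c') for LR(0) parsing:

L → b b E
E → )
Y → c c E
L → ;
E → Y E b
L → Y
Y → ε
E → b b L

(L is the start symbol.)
{ [Y → c . c E] }

GOTO(I, 'c') = CLOSURE({ [A → αX.β] : [A → α.Xβ] ∈ I, X = 'c' })

Items with dot before 'c', with the dot advanced:
  [Y → . c c E] → [Y → c . c E]
Closure adds nothing (no advanced item has the dot before a non-terminal).

GOTO = { [Y → c . c E] }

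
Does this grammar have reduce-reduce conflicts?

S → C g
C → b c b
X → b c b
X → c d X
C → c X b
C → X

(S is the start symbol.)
Augment with S' → S and build the canonical LR(0) collection (I0 = CLOSURE({[S' → . S]}), then GOTO on every symbol after a dot until no new states appear). It has 17 states:
  I0: { [C → . X], [C → . b c b], [C → . c X b], [S → . C g], [S' → . S], [X → . b c b], [X → . c d X] }  — shift
  I1: { [S → C . g] }  — shift
  I2: { [S' → S .] }  — accept
  I3: { [C → X .] }  — reduce
  I4: { [C → b . c b], [X → b . c b] }  — shift
  I5: { [C → c . X b], [X → . b c b], [X → . c d X], [X → c . d X] }  — shift
  I6: { [C → c X . b] }  — shift
  I7: { [X → b . c b] }  — shift
  I8: { [X → c . d X] }  — shift
  I9: { [X → . b c b], [X → . c d X], [X → c d . X] }  — shift
  I10: { [X → c d X .] }  — reduce
  I11: { [X → b c . b] }  — shift
  I12: { [X → b c b .] }  — reduce
  I13: { [C → c X b .] }  — reduce
  I14: { [C → b c . b], [X → b c . b] }  — shift
  I15: { [C → b c b .], [X → b c b .] }  — 2 reduces
  I16: { [S → C g .] }  — reduce

I15 contains complete items [C → b c b .], [X → b c b .] — reduce-reduce conflict.

Answer: Yes — I15: [C → b c b .] vs [X → b c b .]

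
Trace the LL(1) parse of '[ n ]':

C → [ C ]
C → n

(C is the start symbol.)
Stack is shown with the top on the left.

Stack    Input    Action
------------------------
C $      [ n ] $  output C → [ C ]
[ C ] $  [ n ] $  match '['
C ] $    n ] $    output C → n
n ] $    n ] $    match 'n'
] $      ] $      match ']'
$        $        accept

The string is accepted.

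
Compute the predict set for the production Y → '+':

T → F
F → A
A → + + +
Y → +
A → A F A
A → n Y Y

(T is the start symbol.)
{ '+' }

PREDICT(Y → '+') = (FIRST(RHS) \ {ε}) ∪ (FOLLOW(Y) if ε ∈ FIRST(RHS), i.e. RHS ⇒* ε)
FIRST('+') = { '+' }
ε ∉ FIRST('+'), so FOLLOW(Y) is not added.
PREDICT(Y → '+') = { '+' }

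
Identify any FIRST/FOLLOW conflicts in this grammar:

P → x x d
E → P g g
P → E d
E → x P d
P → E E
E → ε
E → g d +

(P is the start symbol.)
Yes. P → E d with FOLLOW(P) on { 'd', 'g' }; E → P g g with FOLLOW(E) on { 'd', 'g', 'x' }; E → x P d with FOLLOW(E) on { 'x' }; E → g d '+' with FOLLOW(E) on { 'g' }

A FIRST/FOLLOW conflict occurs when a non-terminal N has a nullable alternative N → β (β ⇒* ε) and another alternative N → α with FIRST(α) ∩ FOLLOW(N) ≠ ∅: on such a lookahead the parser cannot decide between expanding α and letting N vanish via β.

Nullable non-terminals: E, P.
FIRST sets used below: FIRST(P) = { 'd', 'g', 'x', ε }, FIRST(E) = { 'd', 'g', 'x', ε }

E: nullable alternative(s) E → ε; FOLLOW(E) = { $, 'd', 'g', 'x' }
  E → P g g: FIRST \ {ε} = { 'd', 'g', 'x' } — overlaps FOLLOW(E) on { 'd', 'g', 'x' }: CONFLICT
  E → x P d: FIRST \ {ε} = { 'x' } — overlaps FOLLOW(E) on { 'x' }: CONFLICT
  E → ε: FIRST \ {ε} = { } — this is the only nullable alternative, skip
  E → g d +: FIRST \ {ε} = { 'g' } — overlaps FOLLOW(E) on { 'g' }: CONFLICT

P: nullable alternative(s) P → E E; FOLLOW(P) = { $, 'd', 'g' }
  P → x x d: FIRST \ {ε} = { 'x' } — disjoint from FOLLOW(P)
  P → E d: FIRST \ {ε} = { 'd', 'g', 'x' } — overlaps FOLLOW(P) on { 'd', 'g' }: CONFLICT
  P → E E: FIRST \ {ε} = { 'd', 'g', 'x' } — this is the only nullable alternative, skip

So the grammar has 4 FIRST/FOLLOW conflicts (marked CONFLICT above).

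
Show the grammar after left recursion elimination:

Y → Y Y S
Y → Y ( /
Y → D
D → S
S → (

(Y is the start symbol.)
Y → D Y'
Y' → Y S Y'
Y' → ( / Y'
Y' → ε
D → S
S → (

Y is directly left-recursive. The standard transformation for
  A → A α₁ | ... | A α_m | β₁ | ... | β_n
is
  A  → β₁ A' | ... | β_n A'
  A' → α₁ A' | ... | α_m A' | ε

Y → D becomes Y → D Y'
Y → Y Y S becomes Y' → Y S Y'
Y → Y ( / becomes Y' → ( / Y'
Add Y' → ε

Productions for other non-terminals are unchanged:
  D → S
  S → (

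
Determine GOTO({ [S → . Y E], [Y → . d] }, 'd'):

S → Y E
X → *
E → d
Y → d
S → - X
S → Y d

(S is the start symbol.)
GOTO(I, 'd') = CLOSURE({ [A → αX.β] : [A → α.Xβ] ∈ I, X = 'd' })

Items with dot before 'd', with the dot advanced:
  [Y → . d] → [Y → d .]
Closure adds nothing (no advanced item has the dot before a non-terminal).

GOTO = { [Y → d .] }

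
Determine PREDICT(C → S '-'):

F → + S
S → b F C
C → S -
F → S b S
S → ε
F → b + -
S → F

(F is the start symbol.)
{ '+', '-', 'b' }

PREDICT(C → S '-') = (FIRST(RHS) \ {ε}) ∪ (FOLLOW(C) if ε ∈ FIRST(RHS), i.e. RHS ⇒* ε)
FIRST(S) = { '+', 'b', ε }
FIRST(S '-') = { '+', '-', 'b' }
ε ∉ FIRST(S '-'), so FOLLOW(C) is not added.
PREDICT(C → S '-') = { '+', '-', 'b' }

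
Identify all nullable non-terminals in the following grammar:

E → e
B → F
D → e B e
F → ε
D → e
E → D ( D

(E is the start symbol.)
ε-productions: F → ε
So F is immediately nullable.
B → F: every symbol on the right is nullable, so B is nullable too.
No further non-terminal can be added: every production for the remaining non-terminals contains a terminal or a non-nullable non-terminal.
Nullable = { 'B', 'F' }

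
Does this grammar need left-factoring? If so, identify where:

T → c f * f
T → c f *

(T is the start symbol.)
Yes, T has productions with common prefix 'c f *'

Left-factoring is needed when two productions for the same non-terminal
share a common prefix on the right-hand side.

Productions for T:
  T → c f * f
  T → c f *

Found common prefix 'c f *' in productions for T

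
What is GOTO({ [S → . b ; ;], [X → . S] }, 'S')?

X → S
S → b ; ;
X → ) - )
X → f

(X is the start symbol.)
{ [X → S .] }

GOTO(I, 'S') = CLOSURE({ [A → αX.β] : [A → α.Xβ] ∈ I, X = 'S' })

Items with dot before 'S', with the dot advanced:
  [X → . S] → [X → S .]
Closure adds nothing (no advanced item has the dot before a non-terminal).

GOTO = { [X → S .] }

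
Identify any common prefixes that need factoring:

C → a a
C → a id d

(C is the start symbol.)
Left-factoring is needed when two productions for the same non-terminal
share a common prefix on the right-hand side.

Productions for C:
  C → a a
  C → a id d

Found common prefix 'a' in productions for C

Answer: Yes, C has productions with common prefix 'a'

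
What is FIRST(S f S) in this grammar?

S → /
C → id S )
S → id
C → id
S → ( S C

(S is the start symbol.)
{ '(', '/', 'id' }

FIRST sets of the non-terminals involved (from the grammar, by fixed-point iteration):
  FIRST(S) = { '(', '/', 'id' }

To compute FIRST(S f S), process the symbols left to right:
Symbol S is a non-terminal. Add FIRST(S) \ {ε} = { '(', '/', 'id' }
S is not nullable (ε ∉ FIRST(S)), so stop here.
FIRST(S f S) = { '(', '/', 'id' }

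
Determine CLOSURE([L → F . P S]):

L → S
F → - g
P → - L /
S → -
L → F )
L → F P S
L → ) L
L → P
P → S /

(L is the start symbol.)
To compute CLOSURE, for each item [A → α.Bβ] where B is a non-terminal, add [B → .γ] for all productions B → γ; repeat for the newly added items until nothing changes.

Start with: [L → F . P S]
  [L → F . P S] has the dot before P: add [P → . - L /], [P → . S /]
  [P → . S /] has the dot before S: add [S → . -]
No further items can be added.

CLOSURE = { [L → F . P S], [P → . - L /], [P → . S /], [S → . -] }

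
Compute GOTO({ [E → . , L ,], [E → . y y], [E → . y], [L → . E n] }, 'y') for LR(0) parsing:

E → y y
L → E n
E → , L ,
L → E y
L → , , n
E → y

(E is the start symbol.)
{ [E → y . y], [E → y .] }

GOTO(I, 'y') = CLOSURE({ [A → αX.β] : [A → α.Xβ] ∈ I, X = 'y' })

Items with dot before 'y', with the dot advanced:
  [E → . y] → [E → y .]
  [E → . y y] → [E → y . y]
Closure adds nothing (no advanced item has the dot before a non-terminal).

GOTO = { [E → y . y], [E → y .] }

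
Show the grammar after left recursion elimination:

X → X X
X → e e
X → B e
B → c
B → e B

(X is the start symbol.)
X → e e X'
X → B e X'
X' → X X'
X' → ε
B → c
B → e B

X is directly left-recursive. The standard transformation for
  A → A α₁ | ... | A α_m | β₁ | ... | β_n
is
  A  → β₁ A' | ... | β_n A'
  A' → α₁ A' | ... | α_m A' | ε

X → e e becomes X → e e X'
X → B e becomes X → B e X'
X → X X becomes X' → X X'
Add X' → ε

Productions for other non-terminals are unchanged:
  B → c
  B → e B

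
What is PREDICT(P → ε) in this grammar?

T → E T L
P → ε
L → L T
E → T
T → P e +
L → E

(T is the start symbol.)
PREDICT(P → ε) = (FIRST(RHS) \ {ε}) ∪ (FOLLOW(P) if ε ∈ FIRST(RHS), i.e. RHS ⇒* ε)
The right-hand side is ε (FIRST(ε) = { ε }), so the predict set is FOLLOW(P) = { 'e' }
PREDICT(P → ε) = { 'e' }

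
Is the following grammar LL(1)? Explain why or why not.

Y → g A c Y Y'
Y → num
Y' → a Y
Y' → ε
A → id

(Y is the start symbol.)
A grammar is LL(1) if for each non-terminal N with multiple productions, the predict sets of those productions are pairwise disjoint, where PREDICT(N → α) = (FIRST(α) \ {ε}) ∪ (FOLLOW(N) if α ⇒* ε).

Relevant sets:
  FOLLOW(Y') = { $, 'a' }

For Y:
  PREDICT(Y → g A c Y Y') = { 'g' }
  PREDICT(Y → num) = { 'num' }
For Y':
  PREDICT(Y' → a Y) = { 'a' }
  PREDICT(Y' → ε) = { $, 'a' }
A has a single production, so nothing to check there.

Conflict found: Predict set conflict for Y': { 'a' }
The grammar is NOT LL(1).

Answer: No. Predict set conflict for Y': { 'a' }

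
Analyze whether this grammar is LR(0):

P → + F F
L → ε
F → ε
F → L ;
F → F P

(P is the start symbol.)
Augment with P' → P and build the canonical LR(0) collection (I0 = CLOSURE({[P' → . P]}), then GOTO on every symbol after a dot until no new states appear). It has 8 states:
  I0: { [P → . + F F], [P' → . P] }  — shift
  I1: { [F → . F P], [F → . L ;], [F → .], [L → .], [P → + . F F] }  — 2 reduces
  I2: { [P' → P .] }  — accept
  I3: { [F → . F P], [F → . L ;], [F → .], [F → F . P], [L → .], [P → + F . F], [P → . + F F] }  — shift, 2 reduces
  I4: { [F → L . ;] }  — shift
  I5: { [F → L ; .] }  — reduce
  I6: { [F → F . P], [P → + F F .], [P → . + F F] }  — shift, reduce
  I7: { [F → F P .] }  — reduce

Conflict in state I1:
  Reduce-reduce conflict: [F → .] and [L → .]
So the grammar is NOT LR(0).

Answer: No. Reduce-reduce conflict: [F → .] and [L → .]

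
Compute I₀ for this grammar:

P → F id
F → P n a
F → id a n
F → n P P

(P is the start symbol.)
First, augment the grammar with P' → P
I₀ = CLOSURE({ [P' → . P] }):
  [P' → . P] has the dot before P: add [P → . F id]
  [P → . F id] has the dot before F: add [F → . P n a], [F → . id a n], [F → . n P P]
No further items can be added.

I₀ = { [F → . P n a], [F → . id a n], [F → . n P P], [P → . F id], [P' → . P] }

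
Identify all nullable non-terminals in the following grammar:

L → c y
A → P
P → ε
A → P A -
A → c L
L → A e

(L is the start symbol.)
{ 'A', 'P' }

A non-terminal is nullable if it can derive ε (the empty string): either it has an ε-production, or it has a production whose right-hand side consists entirely of nullable non-terminals.

ε-productions: P → ε
So P is immediately nullable.
A → P: every symbol on the right is nullable, so A is nullable too.
No further non-terminal can be added: every production for the remaining non-terminals contains a terminal or a non-nullable non-terminal.
Nullable = { 'A', 'P' }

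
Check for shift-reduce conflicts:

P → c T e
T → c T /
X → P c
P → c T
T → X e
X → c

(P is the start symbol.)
A shift-reduce conflict occurs when an LR(0) state has both:
  - a complete (reduce) item [A → α .] (dot at the end), and
  - a shift item [B → β . c γ] (dot before a terminal).

Augment with P' → P and build the canonical LR(0) collection (I0 = CLOSURE({[P' → . P]}), then GOTO on every symbol after a dot until no new states appear). It has 12 states:
  I0: { [P → . c T e], [P → . c T], [P' → . P] }  — shift
  I1: { [P' → P .] }  — accept
  I2: { [P → . c T e], [P → . c T], [P → c . T e], [P → c . T], [T → . X e], [T → . c T /], [X → . P c], [X → . c] }  — shift
  I3: { [X → P . c] }  — shift
  I4: { [P → c T . e], [P → c T .] }  — shift, reduce
  I5: { [T → X . e] }  — shift
  I6: { [P → . c T e], [P → . c T], [P → c . T e], [P → c . T], [T → . X e], [T → . c T /], [T → c . T /], [X → . P c], [X → . c], [X → c .] }  — shift, reduce
  I7: { [P → c T . e], [P → c T .], [T → c T . /] }  — shift, reduce
  I8: { [T → c T / .] }  — reduce
  I9: { [P → c T e .] }  — reduce
  I10: { [T → X e .] }  — reduce
  I11: { [X → P c .] }  — reduce

I4 contains reduce item [P → c T .] and shift item [P → c T . e] — shift-reduce conflict.
I6 contains reduce item [X → c .] and shift items [P → . c T], [P → . c T e], [T → . c T /], [X → . c] — shift-reduce conflict.
I7 contains reduce item [P → c T .] and shift items [P → c T . e], [T → c T . /] — shift-reduce conflict.

Answer: Yes — I4: [P → c T .] vs [P → c T . e]; I6: [X → c .] vs [P → . c T]; I7: [P → c T .] vs [P → c T . e]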